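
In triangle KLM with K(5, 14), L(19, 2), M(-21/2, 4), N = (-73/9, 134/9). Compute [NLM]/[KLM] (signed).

1

[KLM] = ½·(5·(2−4) + 19·(4−14) + (-21/2)·(14−2)) = ½·(-10 − 190 − 126) = -163.
[NLM] = ½·((-73/9)·(2−4) + 19·(4−(134/9)) + (-21/2)·(134/9−2)) = ½·(146/9 − 1862/9 − 406/3) = -163, so the ratio is (-163)/(-163) = 1.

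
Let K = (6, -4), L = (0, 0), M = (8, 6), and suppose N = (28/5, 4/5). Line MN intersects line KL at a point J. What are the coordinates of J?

Barycentric coordinates of N with respect to KLM: (2/5, 1/5, 2/5).
On side KL the M-coordinate is zero; dropping N's M-weight 2/5 and renormalizing the remaining 2/5 : 1/5 gives weights 2/3, 1/3 on K, L.
J = (2/3)·(6, -4) + (1/3)·(0, 0) = (4, -8/3).

(4, -8/3)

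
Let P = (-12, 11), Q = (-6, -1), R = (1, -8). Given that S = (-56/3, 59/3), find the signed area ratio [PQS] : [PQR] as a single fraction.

-2/3

[PQR] = ½·((-12)·(-1−(-8)) + (-6)·(-8−11) + 1·(11−(-1))) = ½·(-84 + 114 + 12) = 21.
[PQS] = ½·((-12)·(-1−(59/3)) + (-6)·(59/3−11) + (-56/3)·(11−(-1))) = ½·(248 − 52 − 224) = -14, so the ratio is (-14)/21 = -2/3.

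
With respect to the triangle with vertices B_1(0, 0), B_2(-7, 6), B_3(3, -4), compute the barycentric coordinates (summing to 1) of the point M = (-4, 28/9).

Signed area of the reference triangle: [B_1B_2B_3] = ½·(0·(6−(-4)) + (-7)·(-4−0) + 3·(0−6)) = ½·(0 + 28 − 18) = 5.
[MB_2B_3] = ½·((-4)·(6−(-4)) + (-7)·(-4−(28/9)) + 3·(28/9−6)) = ½·(-40 + 448/9 − 26/3) = 5/9, so the B_1-coordinate is (5/9)/5 = 1/9.
[B_1MB_3] = ½·(0·(28/9−(-4)) + (-4)·(-4−0) + 3·(0−(28/9))) = ½·(0 + 16 − 28/3) = 10/3, so the B_2-coordinate is 2/3.
[B_1B_2M] = ½·(0·(6−(28/9)) + (-7)·(28/9−0) + (-4)·(0−6)) = ½·(0 − 196/9 + 24) = 10/9, so the B_3-coordinate is 2/9.
Check: 1/9 + 2/3 + 2/9 = 1.

(1/9, 2/3, 2/9)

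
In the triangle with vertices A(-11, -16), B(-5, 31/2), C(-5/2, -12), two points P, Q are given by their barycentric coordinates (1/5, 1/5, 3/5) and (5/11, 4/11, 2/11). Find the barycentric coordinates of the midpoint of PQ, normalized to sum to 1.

Since both coordinate triples sum to 1, the midpoint's barycentrics are the componentwise average.
(1/5+5/11)/2 = 18/55; similarly 31/110 and 43/110.

(18/55, 31/110, 43/110)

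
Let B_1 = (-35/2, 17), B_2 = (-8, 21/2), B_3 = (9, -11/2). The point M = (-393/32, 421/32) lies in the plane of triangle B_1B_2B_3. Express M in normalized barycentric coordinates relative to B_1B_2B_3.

Signed area of the reference triangle: [B_1B_2B_3] = ½·((-35/2)·(21/2−(-11/2)) + (-8)·(-11/2−17) + 9·(17−(21/2))) = ½·(-280 + 180 + 117/2) = -83/4.
[MB_2B_3] = ½·((-393/32)·(21/2−(-11/2)) + (-8)·(-11/2−(421/32)) + 9·(421/32−(21/2))) = ½·(-393/2 + 597/4 + 765/32) = -747/64, so the B_1-coordinate is (-747/64)/(-83/4) = 9/16.
[B_1MB_3] = ½·((-35/2)·(421/32−(-11/2)) + (-393/32)·(-11/2−17) + 9·(17−(421/32))) = ½·(-20895/64 + 17685/64 + 1107/32) = -249/32, so the B_2-coordinate is 3/8.
[B_1B_2M] = ½·((-35/2)·(21/2−(421/32)) + (-8)·(421/32−17) + (-393/32)·(17−(21/2))) = ½·(2975/64 + 123/4 − 5109/64) = -83/64, so the B_3-coordinate is 1/16.

(9/16, 3/8, 1/16)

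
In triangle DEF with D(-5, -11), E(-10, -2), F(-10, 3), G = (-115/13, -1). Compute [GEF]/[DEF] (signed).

3/13

[DEF] = ½·((-5)·(-2−3) + (-10)·(3−(-11)) + (-10)·(-11−(-2))) = ½·(25 − 140 + 90) = -25/2.
[GEF] = ½·((-115/13)·(-2−3) + (-10)·(3−(-1)) + (-10)·(-1−(-2))) = ½·(575/13 − 40 − 10) = -75/26, so the ratio is (-75/26)/(-25/2) = 3/13.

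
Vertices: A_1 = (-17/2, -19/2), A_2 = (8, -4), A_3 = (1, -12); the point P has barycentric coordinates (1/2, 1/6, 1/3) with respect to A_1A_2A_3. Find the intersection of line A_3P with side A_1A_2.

(-35/8, -65/8)

Line A_3P meets A_1A_2 where the A_3-coordinate vanishes; zeroing P's A_3-weight and renormalizing leaves A_1, A_2-weights 1/2 : 1/6 → (3/4, 1/4).
So Q = (3/4)·A_1 + (1/4)·A_2 = (-35/8, -65/8).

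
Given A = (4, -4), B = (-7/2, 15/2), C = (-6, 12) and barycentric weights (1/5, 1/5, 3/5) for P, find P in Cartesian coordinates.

(-7/2, 79/10)

P = (1/5)·A + (1/5)·B + (3/5)·C.
x-coordinate: (1/5)·4 + (1/5)·(-7/2) + (3/5)·(-6) = -7/2.
y-coordinate: (1/5)·(-4) + (1/5)·(15/2) + (3/5)·12 = 79/10.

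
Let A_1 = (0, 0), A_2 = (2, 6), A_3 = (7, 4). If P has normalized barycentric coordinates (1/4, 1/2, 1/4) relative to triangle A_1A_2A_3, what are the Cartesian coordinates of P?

(11/4, 4)

P = (1/4)·A_1 + (1/2)·A_2 + (1/4)·A_3.
x-coordinate: (1/4)·0 + (1/2)·2 + (1/4)·7 = 11/4.
y-coordinate: (1/4)·0 + (1/2)·6 + (1/4)·4 = 4.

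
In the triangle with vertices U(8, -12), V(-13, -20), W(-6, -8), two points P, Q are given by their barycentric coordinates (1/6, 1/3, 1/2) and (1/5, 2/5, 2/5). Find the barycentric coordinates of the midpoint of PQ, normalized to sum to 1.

Since both coordinate triples sum to 1, the midpoint's barycentrics are the componentwise average.
(1/6+1/5)/2 = 11/60; similarly 11/30 and 9/20.

(11/60, 11/30, 9/20)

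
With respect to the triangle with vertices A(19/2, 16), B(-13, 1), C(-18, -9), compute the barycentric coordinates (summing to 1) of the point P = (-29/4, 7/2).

Signed area of the reference triangle: [ABC] = ½·((19/2)·(1−(-9)) + (-13)·(-9−16) + (-18)·(16−1)) = ½·(95 + 325 − 270) = 75.
[PBC] = ½·((-29/4)·(1−(-9)) + (-13)·(-9−(7/2)) + (-18)·(7/2−1)) = ½·(-145/2 + 325/2 − 45) = 45/2, so the A-coordinate is (45/2)/75 = 3/10.
[APC] = ½·((19/2)·(7/2−(-9)) + (-29/4)·(-9−16) + (-18)·(16−(7/2))) = ½·(475/4 + 725/4 − 225) = 75/2, so the B-coordinate is 1/2.
[ABP] = ½·((19/2)·(1−(7/2)) + (-13)·(7/2−16) + (-29/4)·(16−1)) = ½·(-95/4 + 325/2 − 435/4) = 15, so the C-coordinate is 1/5.

(3/10, 1/2, 1/5)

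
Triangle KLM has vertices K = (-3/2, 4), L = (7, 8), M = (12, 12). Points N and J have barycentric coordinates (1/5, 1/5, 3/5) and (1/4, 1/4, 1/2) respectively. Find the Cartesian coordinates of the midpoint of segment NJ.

Barycentric coordinates of the midpoint are the average: (9/40, 9/40, 11/20).
Converting: (9/40)·K + (9/40)·L + (11/20)·M = (627/80, 93/10).

(627/80, 93/10)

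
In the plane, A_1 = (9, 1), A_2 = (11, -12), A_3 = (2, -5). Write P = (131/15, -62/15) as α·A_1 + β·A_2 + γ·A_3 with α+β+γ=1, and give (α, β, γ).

(8/15, 1/3, 2/15)

Signed area of the reference triangle: [A_1A_2A_3] = ½·(9·(-12−(-5)) + 11·(-5−1) + 2·(1−(-12))) = ½·(-63 − 66 + 26) = -103/2.
[PA_2A_3] = ½·((131/15)·(-12−(-5)) + 11·(-5−(-62/15)) + 2·(-62/15−(-12))) = ½·(-917/15 − 143/15 + 236/15) = -412/15, so the A_1-coordinate is (-412/15)/(-103/2) = 8/15.
[A_1PA_3] = ½·(9·(-62/15−(-5)) + (131/15)·(-5−1) + 2·(1−(-62/15))) = ½·(39/5 − 262/5 + 154/15) = -103/6, so the A_2-coordinate is 1/3.
[A_1A_2P] = ½·(9·(-12−(-62/15)) + 11·(-62/15−1) + (131/15)·(1−(-12))) = ½·(-354/5 − 847/15 + 1703/15) = -103/15, so the A_3-coordinate is 2/15.
Check: 8/15 + 1/3 + 2/15 = 1.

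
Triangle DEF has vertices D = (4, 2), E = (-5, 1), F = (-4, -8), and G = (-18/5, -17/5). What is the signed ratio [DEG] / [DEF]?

1/2

[DEF] = ½·(4·(1−(-8)) + (-5)·(-8−2) + (-4)·(2−1)) = ½·(36 + 50 − 4) = 41.
[DEG] = ½·(4·(1−(-17/5)) + (-5)·(-17/5−2) + (-18/5)·(2−1)) = ½·(88/5 + 27 − 18/5) = 41/2, so the ratio is (41/2)/41 = 1/2.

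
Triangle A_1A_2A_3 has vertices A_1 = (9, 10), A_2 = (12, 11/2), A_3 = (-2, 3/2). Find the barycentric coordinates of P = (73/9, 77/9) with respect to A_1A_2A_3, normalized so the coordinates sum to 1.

Signed area of the reference triangle: [A_1A_2A_3] = ½·(9·(11/2−(3/2)) + 12·(3/2−10) + (-2)·(10−(11/2))) = ½·(36 − 102 − 9) = -75/2.
[PA_2A_3] = ½·((73/9)·(11/2−(3/2)) + 12·(3/2−(77/9)) + (-2)·(77/9−(11/2))) = ½·(292/9 − 254/3 − 55/9) = -175/6, so the A_1-coordinate is (-175/6)/(-75/2) = 7/9.
[A_1PA_3] = ½·(9·(77/9−(3/2)) + (73/9)·(3/2−10) + (-2)·(10−(77/9))) = ½·(127/2 − 1241/18 − 26/9) = -25/6, so the A_2-coordinate is 1/9.
[A_1A_2P] = ½·(9·(11/2−(77/9)) + 12·(77/9−10) + (73/9)·(10−(11/2))) = ½·(-55/2 − 52/3 + 73/2) = -25/6, so the A_3-coordinate is 1/9.

(7/9, 1/9, 1/9)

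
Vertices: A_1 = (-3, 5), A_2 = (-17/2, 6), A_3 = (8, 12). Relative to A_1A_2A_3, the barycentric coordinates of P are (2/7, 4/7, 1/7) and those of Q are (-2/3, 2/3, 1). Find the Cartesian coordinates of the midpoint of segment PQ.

(-5/42, 202/21)

Barycentric coordinates of the midpoint are the average: (-4/21, 13/21, 4/7).
Converting: (-4/21)·A_1 + (13/21)·A_2 + (4/7)·A_3 = (-5/42, 202/21).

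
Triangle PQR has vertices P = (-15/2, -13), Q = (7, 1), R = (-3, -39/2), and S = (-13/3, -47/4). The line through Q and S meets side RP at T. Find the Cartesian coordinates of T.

(-33/5, -143/10)

Barycentric coordinates of S with respect to PQR: (2/3, 1/6, 1/6).
On side RP the Q-coordinate is zero; dropping S's Q-weight 1/6 and renormalizing the remaining 1/6 : 2/3 gives weights 1/5, 4/5 on R, P.
T = (1/5)·(-3, -39/2) + (4/5)·(-15/2, -13) = (-33/5, -143/10).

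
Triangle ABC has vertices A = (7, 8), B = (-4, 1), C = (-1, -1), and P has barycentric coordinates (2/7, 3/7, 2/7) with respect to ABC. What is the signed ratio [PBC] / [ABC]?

The signed ratio [PBC]/[ABC] equals the barycentric coordinate of P at vertex A, which is 2/7.

2/7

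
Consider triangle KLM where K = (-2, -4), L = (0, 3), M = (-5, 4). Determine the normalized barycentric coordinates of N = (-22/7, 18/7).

(1/7, 2/7, 4/7)

Signed area of the reference triangle: [KLM] = ½·((-2)·(3−4) + 0·(4−(-4)) + (-5)·(-4−3)) = ½·(2 + 0 + 35) = 37/2.
[NLM] = ½·((-22/7)·(3−4) + 0·(4−(18/7)) + (-5)·(18/7−3)) = ½·(22/7 + 0 + 15/7) = 37/14, so the K-coordinate is (37/14)/(37/2) = 1/7.
[KNM] = ½·((-2)·(18/7−4) + (-22/7)·(4−(-4)) + (-5)·(-4−(18/7))) = ½·(20/7 − 176/7 + 230/7) = 37/7, so the L-coordinate is 2/7.
[KLN] = ½·((-2)·(3−(18/7)) + 0·(18/7−(-4)) + (-22/7)·(-4−3)) = ½·(-6/7 + 0 + 22) = 74/7, so the M-coordinate is 4/7.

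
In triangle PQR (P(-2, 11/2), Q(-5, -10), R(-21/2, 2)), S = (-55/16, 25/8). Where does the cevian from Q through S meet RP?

Barycentric coordinates of S with respect to PQR: (3/4, 1/8, 1/8).
On side RP the Q-coordinate is zero; dropping S's Q-weight 1/8 and renormalizing the remaining 1/8 : 3/4 gives weights 1/7, 6/7 on R, P.
T = (1/7)·(-21/2, 2) + (6/7)·(-2, 11/2) = (-45/14, 5).

(-45/14, 5)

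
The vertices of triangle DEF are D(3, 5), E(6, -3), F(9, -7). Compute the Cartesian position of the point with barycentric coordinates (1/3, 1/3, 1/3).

(6, -5/3)

G = (1/3)·D + (1/3)·E + (1/3)·F.
x-coordinate: (1/3)·3 + (1/3)·6 + (1/3)·9 = 6.
y-coordinate: (1/3)·5 + (1/3)·(-3) + (1/3)·(-7) = -5/3.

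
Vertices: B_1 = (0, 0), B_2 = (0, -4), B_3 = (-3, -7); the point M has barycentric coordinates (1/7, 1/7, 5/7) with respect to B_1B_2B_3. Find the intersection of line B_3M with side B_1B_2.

(0, -2)

Line B_3M meets B_1B_2 where the B_3-coordinate vanishes; zeroing M's B_3-weight and renormalizing leaves B_1, B_2-weights 1/7 : 1/7 → (1/2, 1/2).
So N = (1/2)·B_1 + (1/2)·B_2 = (0, -2).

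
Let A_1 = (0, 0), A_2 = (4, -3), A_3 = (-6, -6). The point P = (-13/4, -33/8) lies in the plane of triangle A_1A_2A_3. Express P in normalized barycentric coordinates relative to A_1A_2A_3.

Signed area of the reference triangle: [A_1A_2A_3] = ½·(0·(-3−(-6)) + 4·(-6−0) + (-6)·(0−(-3))) = ½·(0 − 24 − 18) = -21.
[PA_2A_3] = ½·((-13/4)·(-3−(-6)) + 4·(-6−(-33/8)) + (-6)·(-33/8−(-3))) = ½·(-39/4 − 15/2 + 27/4) = -21/4, so the A_1-coordinate is (-21/4)/(-21) = 1/4.
[A_1PA_3] = ½·(0·(-33/8−(-6)) + (-13/4)·(-6−0) + (-6)·(0−(-33/8))) = ½·(0 + 39/2 − 99/4) = -21/8, so the A_2-coordinate is 1/8.
[A_1A_2P] = ½·(0·(-3−(-33/8)) + 4·(-33/8−0) + (-13/4)·(0−(-3))) = ½·(0 − 33/2 − 39/4) = -105/8, so the A_3-coordinate is 5/8.
Check: 1/4 + 1/8 + 5/8 = 1.

(1/4, 1/8, 5/8)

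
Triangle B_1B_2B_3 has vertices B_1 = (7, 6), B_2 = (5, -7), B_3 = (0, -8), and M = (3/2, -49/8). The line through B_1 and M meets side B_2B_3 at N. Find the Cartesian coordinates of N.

Barycentric coordinates of M with respect to B_1B_2B_3: (1/8, 1/8, 3/4).
On side B_2B_3 the B_1-coordinate is zero; dropping M's B_1-weight 1/8 and renormalizing the remaining 1/8 : 3/4 gives weights 1/7, 6/7 on B_2, B_3.
N = (1/7)·(5, -7) + (6/7)·(0, -8) = (5/7, -55/7).

(5/7, -55/7)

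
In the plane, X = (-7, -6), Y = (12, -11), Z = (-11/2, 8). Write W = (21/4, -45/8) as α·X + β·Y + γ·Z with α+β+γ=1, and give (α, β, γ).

(1/8, 5/8, 1/4)

Signed area of the reference triangle: [XYZ] = ½·((-7)·(-11−8) + 12·(8−(-6)) + (-11/2)·(-6−(-11))) = ½·(133 + 168 − 55/2) = 547/4.
[WYZ] = ½·((21/4)·(-11−8) + 12·(8−(-45/8)) + (-11/2)·(-45/8−(-11))) = ½·(-399/4 + 327/2 − 473/16) = 547/32, so the X-coordinate is (547/32)/(547/4) = 1/8.
[XWZ] = ½·((-7)·(-45/8−8) + (21/4)·(8−(-6)) + (-11/2)·(-6−(-45/8))) = ½·(763/8 + 147/2 + 33/16) = 2735/32, so the Y-coordinate is 5/8.
[XYW] = ½·((-7)·(-11−(-45/8)) + 12·(-45/8−(-6)) + (21/4)·(-6−(-11))) = ½·(301/8 + 9/2 + 105/4) = 547/16, so the Z-coordinate is 1/4.
Check: 1/8 + 5/8 + 1/4 = 1.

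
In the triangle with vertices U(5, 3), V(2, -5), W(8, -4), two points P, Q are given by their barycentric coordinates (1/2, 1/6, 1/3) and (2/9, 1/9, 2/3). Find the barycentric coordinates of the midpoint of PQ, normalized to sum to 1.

(13/36, 5/36, 1/2)

Since both coordinate triples sum to 1, the midpoint's barycentrics are the componentwise average.
(1/2+2/9)/2 = 13/36; similarly 5/36 and 1/2.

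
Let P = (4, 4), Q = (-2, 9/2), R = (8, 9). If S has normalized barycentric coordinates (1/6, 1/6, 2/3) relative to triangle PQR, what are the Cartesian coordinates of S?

S = (1/6)·P + (1/6)·Q + (2/3)·R.
x-coordinate: (1/6)·4 + (1/6)·(-2) + (2/3)·8 = 17/3.
y-coordinate: (1/6)·4 + (1/6)·(9/2) + (2/3)·9 = 89/12.

(17/3, 89/12)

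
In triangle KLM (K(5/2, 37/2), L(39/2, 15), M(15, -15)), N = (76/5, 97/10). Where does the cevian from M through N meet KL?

(61/4, 127/8)

Barycentric coordinates of N with respect to KLM: (1/5, 3/5, 1/5).
On side KL the M-coordinate is zero; dropping N's M-weight 1/5 and renormalizing the remaining 1/5 : 3/5 gives weights 1/4, 3/4 on K, L.
J = (1/4)·(5/2, 37/2) + (3/4)·(39/2, 15) = (61/4, 127/8).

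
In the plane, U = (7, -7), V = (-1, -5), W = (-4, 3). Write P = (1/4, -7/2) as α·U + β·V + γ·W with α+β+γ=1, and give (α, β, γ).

Signed area of the reference triangle: [UVW] = ½·(7·(-5−3) + (-1)·(3−(-7)) + (-4)·(-7−(-5))) = ½·(-56 − 10 + 8) = -29.
[PVW] = ½·((1/4)·(-5−3) + (-1)·(3−(-7/2)) + (-4)·(-7/2−(-5))) = ½·(-2 − 13/2 − 6) = -29/4, so the U-coordinate is (-29/4)/(-29) = 1/4.
[UPW] = ½·(7·(-7/2−3) + (1/4)·(3−(-7)) + (-4)·(-7−(-7/2))) = ½·(-91/2 + 5/2 + 14) = -29/2, so the V-coordinate is 1/2.
[UVP] = ½·(7·(-5−(-7/2)) + (-1)·(-7/2−(-7)) + (1/4)·(-7−(-5))) = ½·(-21/2 − 7/2 − 1/2) = -29/4, so the W-coordinate is 1/4.
Check: 1/4 + 1/2 + 1/4 = 1.

(1/4, 1/2, 1/4)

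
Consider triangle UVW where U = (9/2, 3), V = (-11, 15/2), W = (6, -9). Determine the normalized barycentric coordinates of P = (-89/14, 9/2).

Signed area of the reference triangle: [UVW] = ½·((9/2)·(15/2−(-9)) + (-11)·(-9−3) + 6·(3−(15/2))) = ½·(297/4 + 132 − 27) = 717/8.
[PVW] = ½·((-89/14)·(15/2−(-9)) + (-11)·(-9−(9/2)) + 6·(9/2−(15/2))) = ½·(-2937/28 + 297/2 − 18) = 717/56, so the U-coordinate is (717/56)/(717/8) = 1/7.
[UPW] = ½·((9/2)·(9/2−(-9)) + (-89/14)·(-9−3) + 6·(3−(9/2))) = ½·(243/4 + 534/7 − 9) = 3585/56, so the V-coordinate is 5/7.
[UVP] = ½·((9/2)·(15/2−(9/2)) + (-11)·(9/2−3) + (-89/14)·(3−(15/2))) = ½·(27/2 − 33/2 + 801/28) = 717/56, so the W-coordinate is 1/7.
Check: 1/7 + 5/7 + 1/7 = 1.

(1/7, 5/7, 1/7)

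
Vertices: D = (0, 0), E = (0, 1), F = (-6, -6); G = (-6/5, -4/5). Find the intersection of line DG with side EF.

Barycentric coordinates of G with respect to DEF: (2/5, 2/5, 1/5).
On side EF the D-coordinate is zero; dropping G's D-weight 2/5 and renormalizing the remaining 2/5 : 1/5 gives weights 2/3, 1/3 on E, F.
H = (2/3)·(0, 1) + (1/3)·(-6, -6) = (-2, -4/3).

(-2, -4/3)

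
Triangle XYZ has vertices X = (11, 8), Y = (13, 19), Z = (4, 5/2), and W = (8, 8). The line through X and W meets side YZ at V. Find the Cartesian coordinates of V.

(7, 8)

Barycentric coordinates of W with respect to XYZ: (1/4, 1/4, 1/2).
On side YZ the X-coordinate is zero; dropping W's X-weight 1/4 and renormalizing the remaining 1/4 : 1/2 gives weights 1/3, 2/3 on Y, Z.
V = (1/3)·(13, 19) + (2/3)·(4, 5/2) = (7, 8).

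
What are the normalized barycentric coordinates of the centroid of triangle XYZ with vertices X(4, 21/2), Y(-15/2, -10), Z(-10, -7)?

The centroid is the average of the vertices, so each weight is 1/3.

(1/3, 1/3, 1/3)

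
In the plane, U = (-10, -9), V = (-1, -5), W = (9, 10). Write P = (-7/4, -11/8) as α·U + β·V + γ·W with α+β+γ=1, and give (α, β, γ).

Signed area of the reference triangle: [UVW] = ½·((-10)·(-5−10) + (-1)·(10−(-9)) + 9·(-9−(-5))) = ½·(150 − 19 − 36) = 95/2.
[PVW] = ½·((-7/4)·(-5−10) + (-1)·(10−(-11/8)) + 9·(-11/8−(-5))) = ½·(105/4 − 91/8 + 261/8) = 95/4, so the U-coordinate is (95/4)/(95/2) = 1/2.
[UPW] = ½·((-10)·(-11/8−10) + (-7/4)·(10−(-9)) + 9·(-9−(-11/8))) = ½·(455/4 − 133/4 − 549/8) = 95/16, so the V-coordinate is 1/8.
[UVP] = ½·((-10)·(-5−(-11/8)) + (-1)·(-11/8−(-9)) + (-7/4)·(-9−(-5))) = ½·(145/4 − 61/8 + 7) = 285/16, so the W-coordinate is 3/8.
Check: 1/2 + 1/8 + 3/8 = 1.

(1/2, 1/8, 3/8)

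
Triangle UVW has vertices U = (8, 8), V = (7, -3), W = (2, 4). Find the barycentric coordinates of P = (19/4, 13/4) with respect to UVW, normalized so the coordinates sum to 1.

Signed area of the reference triangle: [UVW] = ½·(8·(-3−4) + 7·(4−8) + 2·(8−(-3))) = ½·(-56 − 28 + 22) = -31.
[PVW] = ½·((19/4)·(-3−4) + 7·(4−(13/4)) + 2·(13/4−(-3))) = ½·(-133/4 + 21/4 + 25/2) = -31/4, so the U-coordinate is (-31/4)/(-31) = 1/4.
[UPW] = ½·(8·(13/4−4) + (19/4)·(4−8) + 2·(8−(13/4))) = ½·(-6 − 19 + 19/2) = -31/4, so the V-coordinate is 1/4.
[UVP] = ½·(8·(-3−(13/4)) + 7·(13/4−8) + (19/4)·(8−(-3))) = ½·(-50 − 133/4 + 209/4) = -31/2, so the W-coordinate is 1/2.
Check: 1/4 + 1/4 + 1/2 = 1.

(1/4, 1/4, 1/2)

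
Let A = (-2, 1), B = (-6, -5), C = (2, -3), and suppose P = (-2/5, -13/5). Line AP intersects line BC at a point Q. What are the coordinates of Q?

(0, -7/2)

Barycentric coordinates of P with respect to ABC: (1/5, 1/5, 3/5).
On side BC the A-coordinate is zero; dropping P's A-weight 1/5 and renormalizing the remaining 1/5 : 3/5 gives weights 1/4, 3/4 on B, C.
Q = (1/4)·(-6, -5) + (3/4)·(2, -3) = (0, -7/2).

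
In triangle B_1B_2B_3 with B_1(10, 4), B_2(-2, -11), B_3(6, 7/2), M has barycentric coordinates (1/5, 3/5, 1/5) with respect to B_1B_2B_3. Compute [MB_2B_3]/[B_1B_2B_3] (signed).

The signed ratio [MB_2B_3]/[B_1B_2B_3] equals the barycentric coordinate of M at vertex B_1, which is 1/5.

1/5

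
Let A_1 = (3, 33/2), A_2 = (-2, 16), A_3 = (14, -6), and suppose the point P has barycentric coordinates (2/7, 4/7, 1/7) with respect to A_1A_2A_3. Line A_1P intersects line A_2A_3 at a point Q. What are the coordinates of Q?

Line A_1P meets A_2A_3 where the A_1-coordinate vanishes; zeroing P's A_1-weight and renormalizing leaves A_2, A_3-weights 4/7 : 1/7 → (4/5, 1/5).
So Q = (4/5)·A_2 + (1/5)·A_3 = (6/5, 58/5).

(6/5, 58/5)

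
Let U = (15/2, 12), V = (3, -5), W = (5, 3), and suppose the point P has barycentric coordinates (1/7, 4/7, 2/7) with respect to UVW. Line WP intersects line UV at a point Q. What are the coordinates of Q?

(39/10, -8/5)

Line WP meets UV where the W-coordinate vanishes; zeroing P's W-weight and renormalizing leaves U, V-weights 1/7 : 4/7 → (1/5, 4/5).
So Q = (1/5)·U + (4/5)·V = (39/10, -8/5).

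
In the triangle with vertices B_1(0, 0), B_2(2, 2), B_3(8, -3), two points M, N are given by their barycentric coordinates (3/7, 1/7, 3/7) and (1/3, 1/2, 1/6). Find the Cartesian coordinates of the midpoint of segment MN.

Barycentric coordinates of the midpoint are the average: (8/21, 9/28, 25/84).
Converting: (8/21)·B_1 + (9/28)·B_2 + (25/84)·B_3 = (127/42, -1/4).

(127/42, -1/4)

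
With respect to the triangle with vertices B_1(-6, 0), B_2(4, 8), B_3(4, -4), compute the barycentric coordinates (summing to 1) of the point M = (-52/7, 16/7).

Signed area of the reference triangle: [B_1B_2B_3] = ½·((-6)·(8−(-4)) + 4·(-4−0) + 4·(0−8)) = ½·(-72 − 16 − 32) = -60.
[MB_2B_3] = ½·((-52/7)·(8−(-4)) + 4·(-4−(16/7)) + 4·(16/7−8)) = ½·(-624/7 − 176/7 − 160/7) = -480/7, so the B_1-coordinate is (-480/7)/(-60) = 8/7.
[B_1MB_3] = ½·((-6)·(16/7−(-4)) + (-52/7)·(-4−0) + 4·(0−(16/7))) = ½·(-264/7 + 208/7 − 64/7) = -60/7, so the B_2-coordinate is 1/7.
[B_1B_2M] = ½·((-6)·(8−(16/7)) + 4·(16/7−0) + (-52/7)·(0−8)) = ½·(-240/7 + 64/7 + 416/7) = 120/7, so the B_3-coordinate is -2/7.

(8/7, 1/7, -2/7)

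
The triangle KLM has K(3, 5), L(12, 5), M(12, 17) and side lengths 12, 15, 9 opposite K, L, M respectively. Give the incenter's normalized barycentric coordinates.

(1/3, 5/12, 1/4)

The incenter has barycentric coordinates proportional to the opposite side lengths: (12 : 15 : 9).
Normalizing by 12+15+9 = 36 gives (1/3, 5/12, 1/4).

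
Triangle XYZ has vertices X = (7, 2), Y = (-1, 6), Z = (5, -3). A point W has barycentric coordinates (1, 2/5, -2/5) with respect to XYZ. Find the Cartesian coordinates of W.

(23/5, 28/5)

W = 1·X + (2/5)·Y + (-2/5)·Z.
x-coordinate: 1·7 + (2/5)·(-1) + (-2/5)·5 = 23/5.
y-coordinate: 1·2 + (2/5)·6 + (-2/5)·(-3) = 28/5.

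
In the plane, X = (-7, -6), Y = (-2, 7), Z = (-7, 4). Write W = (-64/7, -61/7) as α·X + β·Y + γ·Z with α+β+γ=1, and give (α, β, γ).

Signed area of the reference triangle: [XYZ] = ½·((-7)·(7−4) + (-2)·(4−(-6)) + (-7)·(-6−7)) = ½·(-21 − 20 + 91) = 25.
[WYZ] = ½·((-64/7)·(7−4) + (-2)·(4−(-61/7)) + (-7)·(-61/7−7)) = ½·(-192/7 − 178/7 + 110) = 200/7, so the X-coordinate is (200/7)/25 = 8/7.
[XWZ] = ½·((-7)·(-61/7−4) + (-64/7)·(4−(-6)) + (-7)·(-6−(-61/7))) = ½·(89 − 640/7 − 19) = -75/7, so the Y-coordinate is -3/7.
[XYW] = ½·((-7)·(7−(-61/7)) + (-2)·(-61/7−(-6)) + (-64/7)·(-6−7)) = ½·(-110 + 38/7 + 832/7) = 50/7, so the Z-coordinate is 2/7.
Check: 8/7 − 3/7 + 2/7 = 1.

(8/7, -3/7, 2/7)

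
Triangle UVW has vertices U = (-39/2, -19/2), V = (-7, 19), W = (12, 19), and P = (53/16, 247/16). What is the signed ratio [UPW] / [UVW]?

[UVW] = ½·((-39/2)·(19−19) + (-7)·(19−(-19/2)) + 12·(-19/2−19)) = ½·(0 − 399/2 − 342) = -1083/4.
[UPW] = ½·((-39/2)·(247/16−19) + (53/16)·(19−(-19/2)) + 12·(-19/2−(247/16))) = ½·(2223/32 + 3021/32 − 1197/4) = -1083/16, so the ratio is (-1083/16)/(-1083/4) = 1/4.

1/4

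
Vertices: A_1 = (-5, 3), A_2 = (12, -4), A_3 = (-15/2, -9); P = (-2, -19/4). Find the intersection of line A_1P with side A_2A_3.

(-1, -22/3)

Barycentric coordinates of P with respect to A_1A_2A_3: (1/4, 1/4, 1/2).
On side A_2A_3 the A_1-coordinate is zero; dropping P's A_1-weight 1/4 and renormalizing the remaining 1/4 : 1/2 gives weights 1/3, 2/3 on A_2, A_3.
Q = (1/3)·(12, -4) + (2/3)·(-15/2, -9) = (-1, -22/3).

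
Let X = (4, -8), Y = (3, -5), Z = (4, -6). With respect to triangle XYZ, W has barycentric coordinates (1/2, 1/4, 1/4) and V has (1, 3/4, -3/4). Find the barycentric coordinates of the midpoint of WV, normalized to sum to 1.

(3/4, 1/2, -1/4)

Since both coordinate triples sum to 1, the midpoint's barycentrics are the componentwise average.
(1/2+1)/2 = 3/4; similarly 1/2 and -1/4.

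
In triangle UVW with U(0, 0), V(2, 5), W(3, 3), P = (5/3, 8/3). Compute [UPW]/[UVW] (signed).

1/3

[UVW] = ½·(0·(5−3) + 2·(3−0) + 3·(0−5)) = ½·(0 + 6 − 15) = -9/2.
[UPW] = ½·(0·(8/3−3) + (5/3)·(3−0) + 3·(0−(8/3))) = ½·(0 + 5 − 8) = -3/2, so the ratio is (-3/2)/(-9/2) = 1/3.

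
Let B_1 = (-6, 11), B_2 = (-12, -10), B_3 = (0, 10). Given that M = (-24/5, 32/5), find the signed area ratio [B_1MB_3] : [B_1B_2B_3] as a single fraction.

1/5

[B_1B_2B_3] = ½·((-6)·(-10−10) + (-12)·(10−11) + 0·(11−(-10))) = ½·(120 + 12 + 0) = 66.
[B_1MB_3] = ½·((-6)·(32/5−10) + (-24/5)·(10−11) + 0·(11−(32/5))) = ½·(108/5 + 24/5 + 0) = 66/5, so the ratio is (66/5)/66 = 1/5.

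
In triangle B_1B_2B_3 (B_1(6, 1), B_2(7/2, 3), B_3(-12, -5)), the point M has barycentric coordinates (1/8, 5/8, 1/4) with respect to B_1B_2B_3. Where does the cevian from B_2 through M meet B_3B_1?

Line B_2M meets B_3B_1 where the B_2-coordinate vanishes; zeroing M's B_2-weight and renormalizing leaves B_3, B_1-weights 1/4 : 1/8 → (2/3, 1/3).
So N = (2/3)·B_3 + (1/3)·B_1 = (-6, -3).

(-6, -3)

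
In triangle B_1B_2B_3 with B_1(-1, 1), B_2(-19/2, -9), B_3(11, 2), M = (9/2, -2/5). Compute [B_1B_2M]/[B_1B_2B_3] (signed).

3/5

[B_1B_2B_3] = ½·((-1)·(-9−2) + (-19/2)·(2−1) + 11·(1−(-9))) = ½·(11 − 19/2 + 110) = 223/4.
[B_1B_2M] = ½·((-1)·(-9−(-2/5)) + (-19/2)·(-2/5−1) + (9/2)·(1−(-9))) = ½·(43/5 + 133/10 + 45) = 669/20, so the ratio is (669/20)/(223/4) = 3/5.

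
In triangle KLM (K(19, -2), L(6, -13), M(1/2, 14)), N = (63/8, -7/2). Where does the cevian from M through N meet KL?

Barycentric coordinates of N with respect to KLM: (1/4, 1/2, 1/4).
On side KL the M-coordinate is zero; dropping N's M-weight 1/4 and renormalizing the remaining 1/4 : 1/2 gives weights 1/3, 2/3 on K, L.
J = (1/3)·(19, -2) + (2/3)·(6, -13) = (31/3, -28/3).

(31/3, -28/3)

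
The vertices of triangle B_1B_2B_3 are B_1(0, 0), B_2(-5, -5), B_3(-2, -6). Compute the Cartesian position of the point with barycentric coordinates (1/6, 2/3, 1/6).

(-11/3, -13/3)

M = (1/6)·B_1 + (2/3)·B_2 + (1/6)·B_3.
x-coordinate: (1/6)·0 + (2/3)·(-5) + (1/6)·(-2) = -11/3.
y-coordinate: (1/6)·0 + (2/3)·(-5) + (1/6)·(-6) = -13/3.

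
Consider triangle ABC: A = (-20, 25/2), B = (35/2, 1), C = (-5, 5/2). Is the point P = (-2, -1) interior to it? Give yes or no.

Barycentric coordinates of P: (-11/30, -1/9, 133/90).
The three coordinates are negative, negative, positive; a point is interior exactly when all three are positive.

no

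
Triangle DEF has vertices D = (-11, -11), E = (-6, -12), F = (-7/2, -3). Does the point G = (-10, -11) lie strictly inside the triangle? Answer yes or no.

yes

Barycentric coordinates of G: (77/95, 16/95, 2/95).
The three coordinates are positive, positive, positive; a point is interior exactly when all three are positive.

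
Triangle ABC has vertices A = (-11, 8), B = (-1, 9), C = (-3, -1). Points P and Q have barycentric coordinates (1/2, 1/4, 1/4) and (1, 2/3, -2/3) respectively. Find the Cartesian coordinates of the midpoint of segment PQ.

(-97/12, 31/3)

Barycentric coordinates of the midpoint are the average: (3/4, 11/24, -5/24).
Converting: (3/4)·A + (11/24)·B + (-5/24)·C = (-97/12, 31/3).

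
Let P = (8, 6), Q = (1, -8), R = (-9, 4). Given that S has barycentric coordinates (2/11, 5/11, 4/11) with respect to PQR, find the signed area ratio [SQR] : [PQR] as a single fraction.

2/11

The signed ratio [SQR]/[PQR] equals the barycentric coordinate of S at vertex P, which is 2/11.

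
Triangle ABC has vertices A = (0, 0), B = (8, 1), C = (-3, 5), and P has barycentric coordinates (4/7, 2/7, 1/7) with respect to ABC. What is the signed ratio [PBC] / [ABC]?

4/7

The signed ratio [PBC]/[ABC] equals the barycentric coordinate of P at vertex A, which is 4/7.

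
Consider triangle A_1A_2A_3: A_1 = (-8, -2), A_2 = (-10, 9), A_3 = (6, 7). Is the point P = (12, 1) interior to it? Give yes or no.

Barycentric coordinates of P: (21/43, -69/86, 113/86).
The three coordinates are positive, negative, positive; a point is interior exactly when all three are positive.

no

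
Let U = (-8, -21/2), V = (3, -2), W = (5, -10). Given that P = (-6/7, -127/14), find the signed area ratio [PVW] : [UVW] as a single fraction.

3/7

[UVW] = ½·((-8)·(-2−(-10)) + 3·(-10−(-21/2)) + 5·(-21/2−(-2))) = ½·(-64 + 3/2 − 85/2) = -105/2.
[PVW] = ½·((-6/7)·(-2−(-10)) + 3·(-10−(-127/14)) + 5·(-127/14−(-2))) = ½·(-48/7 − 39/14 − 495/14) = -45/2, so the ratio is (-45/2)/(-105/2) = 3/7.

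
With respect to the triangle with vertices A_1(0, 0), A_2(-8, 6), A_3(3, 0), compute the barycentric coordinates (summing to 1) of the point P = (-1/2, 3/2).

(1/4, 1/4, 1/2)

Signed area of the reference triangle: [A_1A_2A_3] = ½·(0·(6−0) + (-8)·(0−0) + 3·(0−6)) = ½·(0 + 0 − 18) = -9.
[PA_2A_3] = ½·((-1/2)·(6−0) + (-8)·(0−(3/2)) + 3·(3/2−6)) = ½·(-3 + 12 − 27/2) = -9/4, so the A_1-coordinate is (-9/4)/(-9) = 1/4.
[A_1PA_3] = ½·(0·(3/2−0) + (-1/2)·(0−0) + 3·(0−(3/2))) = ½·(0 + 0 − 9/2) = -9/4, so the A_2-coordinate is 1/4.
[A_1A_2P] = ½·(0·(6−(3/2)) + (-8)·(3/2−0) + (-1/2)·(0−6)) = ½·(0 − 12 + 3) = -9/2, so the A_3-coordinate is 1/2.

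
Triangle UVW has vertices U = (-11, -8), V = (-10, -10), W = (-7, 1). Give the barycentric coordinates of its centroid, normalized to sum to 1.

The centroid is the average of the vertices, so each weight is 1/3.

(1/3, 1/3, 1/3)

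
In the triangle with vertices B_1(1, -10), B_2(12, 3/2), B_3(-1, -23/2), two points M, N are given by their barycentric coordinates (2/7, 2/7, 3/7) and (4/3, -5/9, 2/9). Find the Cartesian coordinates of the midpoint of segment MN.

Barycentric coordinates of the midpoint are the average: (17/21, -17/126, 41/126).
Converting: (17/21)·B_1 + (-17/126)·B_2 + (41/126)·B_3 = (-143/126, -1517/126).

(-143/126, -1517/126)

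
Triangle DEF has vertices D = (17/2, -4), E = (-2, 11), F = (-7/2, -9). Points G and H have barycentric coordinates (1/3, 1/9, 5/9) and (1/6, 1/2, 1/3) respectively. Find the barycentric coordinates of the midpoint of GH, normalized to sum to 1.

(1/4, 11/36, 4/9)

Since both coordinate triples sum to 1, the midpoint's barycentrics are the componentwise average.
(1/3+1/6)/2 = 1/4; similarly 11/36 and 4/9.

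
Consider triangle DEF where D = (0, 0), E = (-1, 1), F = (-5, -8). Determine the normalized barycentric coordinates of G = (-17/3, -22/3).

Signed area of the reference triangle: [DEF] = ½·(0·(1−(-8)) + (-1)·(-8−0) + (-5)·(0−1)) = ½·(0 + 8 + 5) = 13/2.
[GEF] = ½·((-17/3)·(1−(-8)) + (-1)·(-8−(-22/3)) + (-5)·(-22/3−1)) = ½·(-51 + 2/3 + 125/3) = -13/3, so the D-coordinate is (-13/3)/(13/2) = -2/3.
[DGF] = ½·(0·(-22/3−(-8)) + (-17/3)·(-8−0) + (-5)·(0−(-22/3))) = ½·(0 + 136/3 − 110/3) = 13/3, so the E-coordinate is 2/3.
[DEG] = ½·(0·(1−(-22/3)) + (-1)·(-22/3−0) + (-17/3)·(0−1)) = ½·(0 + 22/3 + 17/3) = 13/2, so the F-coordinate is 1.
Check: -2/3 + 2/3 + 1 = 1.

(-2/3, 2/3, 1)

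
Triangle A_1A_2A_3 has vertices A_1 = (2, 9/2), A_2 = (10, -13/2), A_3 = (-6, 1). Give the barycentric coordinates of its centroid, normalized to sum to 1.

The centroid is the average of the vertices, so each weight is 1/3.

(1/3, 1/3, 1/3)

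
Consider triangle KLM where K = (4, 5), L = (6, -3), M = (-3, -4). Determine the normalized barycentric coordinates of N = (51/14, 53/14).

Signed area of the reference triangle: [KLM] = ½·(4·(-3−(-4)) + 6·(-4−5) + (-3)·(5−(-3))) = ½·(4 − 54 − 24) = -37.
[NLM] = ½·((51/14)·(-3−(-4)) + 6·(-4−(53/14)) + (-3)·(53/14−(-3))) = ½·(51/14 − 327/7 − 285/14) = -222/7, so the K-coordinate is (-222/7)/(-37) = 6/7.
[KNM] = ½·(4·(53/14−(-4)) + (51/14)·(-4−5) + (-3)·(5−(53/14))) = ½·(218/7 − 459/14 − 51/14) = -37/14, so the L-coordinate is 1/14.
[KLN] = ½·(4·(-3−(53/14)) + 6·(53/14−5) + (51/14)·(5−(-3))) = ½·(-190/7 − 51/7 + 204/7) = -37/14, so the M-coordinate is 1/14.
Check: 6/7 + 1/14 + 1/14 = 1.

(6/7, 1/14, 1/14)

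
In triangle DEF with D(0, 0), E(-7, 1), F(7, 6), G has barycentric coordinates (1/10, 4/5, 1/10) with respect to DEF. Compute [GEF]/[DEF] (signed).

The signed ratio [GEF]/[DEF] equals the barycentric coordinate of G at vertex D, which is 1/10.

1/10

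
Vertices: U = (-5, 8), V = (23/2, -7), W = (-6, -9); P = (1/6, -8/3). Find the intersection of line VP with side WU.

Barycentric coordinates of P with respect to UVW: (1/3, 1/3, 1/3).
On side WU the V-coordinate is zero; dropping P's V-weight 1/3 and renormalizing the remaining 1/3 : 1/3 gives weights 1/2, 1/2 on W, U.
Q = (1/2)·(-6, -9) + (1/2)·(-5, 8) = (-11/2, -1/2).

(-11/2, -1/2)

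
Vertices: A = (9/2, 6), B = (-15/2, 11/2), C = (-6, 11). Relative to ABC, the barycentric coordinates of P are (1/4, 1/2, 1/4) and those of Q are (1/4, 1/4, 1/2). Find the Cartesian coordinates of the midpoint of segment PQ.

(-63/16, 123/16)

Barycentric coordinates of the midpoint are the average: (1/4, 3/8, 3/8).
Converting: (1/4)·A + (3/8)·B + (3/8)·C = (-63/16, 123/16).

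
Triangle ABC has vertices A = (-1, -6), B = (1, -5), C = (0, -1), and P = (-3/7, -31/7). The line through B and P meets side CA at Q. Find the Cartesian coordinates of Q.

Barycentric coordinates of P with respect to ABC: (4/7, 1/7, 2/7).
On side CA the B-coordinate is zero; dropping P's B-weight 1/7 and renormalizing the remaining 2/7 : 4/7 gives weights 1/3, 2/3 on C, A.
Q = (1/3)·(0, -1) + (2/3)·(-1, -6) = (-2/3, -13/3).

(-2/3, -13/3)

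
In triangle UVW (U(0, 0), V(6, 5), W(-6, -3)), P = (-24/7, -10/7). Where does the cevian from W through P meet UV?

Barycentric coordinates of P with respect to UVW: (1/7, 1/7, 5/7).
On side UV the W-coordinate is zero; dropping P's W-weight 5/7 and renormalizing the remaining 1/7 : 1/7 gives weights 1/2, 1/2 on U, V.
Q = (1/2)·(0, 0) + (1/2)·(6, 5) = (3, 5/2).

(3, 5/2)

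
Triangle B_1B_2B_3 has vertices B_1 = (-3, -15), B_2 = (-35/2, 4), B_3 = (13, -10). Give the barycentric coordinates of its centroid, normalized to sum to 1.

(1/3, 1/3, 1/3)

The centroid is the average of the vertices, so each weight is 1/3.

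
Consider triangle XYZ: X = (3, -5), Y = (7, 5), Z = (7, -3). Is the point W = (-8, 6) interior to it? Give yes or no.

no

Barycentric coordinates of W: (15/4, 33/16, -77/16).
The three coordinates are positive, positive, negative; a point is interior exactly when all three are positive.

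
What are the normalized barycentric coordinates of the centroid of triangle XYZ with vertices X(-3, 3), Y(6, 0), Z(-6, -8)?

(1/3, 1/3, 1/3)

The centroid is the average of the vertices, so each weight is 1/3.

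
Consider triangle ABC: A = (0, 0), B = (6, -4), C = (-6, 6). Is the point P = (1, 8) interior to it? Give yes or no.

Barycentric coordinates of P: (-47/6, 9/2, 13/3).
The three coordinates are negative, positive, positive; a point is interior exactly when all three are positive.

no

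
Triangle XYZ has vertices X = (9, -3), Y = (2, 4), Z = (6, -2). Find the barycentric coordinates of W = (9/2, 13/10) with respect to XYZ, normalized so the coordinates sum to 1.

(3/10, 3/5, 1/10)

Signed area of the reference triangle: [XYZ] = ½·(9·(4−(-2)) + 2·(-2−(-3)) + 6·(-3−4)) = ½·(54 + 2 − 42) = 7.
[WYZ] = ½·((9/2)·(4−(-2)) + 2·(-2−(13/10)) + 6·(13/10−4)) = ½·(27 − 33/5 − 81/5) = 21/10, so the X-coordinate is (21/10)/7 = 3/10.
[XWZ] = ½·(9·(13/10−(-2)) + (9/2)·(-2−(-3)) + 6·(-3−(13/10))) = ½·(297/10 + 9/2 − 129/5) = 21/5, so the Y-coordinate is 3/5.
[XYW] = ½·(9·(4−(13/10)) + 2·(13/10−(-3)) + (9/2)·(-3−4)) = ½·(243/10 + 43/5 − 63/2) = 7/10, so the Z-coordinate is 1/10.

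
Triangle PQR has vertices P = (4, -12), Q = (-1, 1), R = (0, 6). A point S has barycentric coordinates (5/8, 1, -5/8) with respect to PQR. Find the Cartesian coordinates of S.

(3/2, -41/4)

S = (5/8)·P + 1·Q + (-5/8)·R.
x-coordinate: (5/8)·4 + 1·(-1) + (-5/8)·0 = 3/2.
y-coordinate: (5/8)·(-12) + 1·1 + (-5/8)·6 = -41/4.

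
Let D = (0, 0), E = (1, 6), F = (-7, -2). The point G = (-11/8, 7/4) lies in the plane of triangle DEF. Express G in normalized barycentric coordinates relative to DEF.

(3/8, 3/8, 1/4)

Signed area of the reference triangle: [DEF] = ½·(0·(6−(-2)) + 1·(-2−0) + (-7)·(0−6)) = ½·(0 − 2 + 42) = 20.
[GEF] = ½·((-11/8)·(6−(-2)) + 1·(-2−(7/4)) + (-7)·(7/4−6)) = ½·(-11 − 15/4 + 119/4) = 15/2, so the D-coordinate is (15/2)/20 = 3/8.
[DGF] = ½·(0·(7/4−(-2)) + (-11/8)·(-2−0) + (-7)·(0−(7/4))) = ½·(0 + 11/4 + 49/4) = 15/2, so the E-coordinate is 3/8.
[DEG] = ½·(0·(6−(7/4)) + 1·(7/4−0) + (-11/8)·(0−6)) = ½·(0 + 7/4 + 33/4) = 5, so the F-coordinate is 1/4.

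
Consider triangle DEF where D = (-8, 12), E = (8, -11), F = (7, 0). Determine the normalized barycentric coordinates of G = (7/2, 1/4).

Signed area of the reference triangle: [DEF] = ½·((-8)·(-11−0) + 8·(0−12) + 7·(12−(-11))) = ½·(88 − 96 + 161) = 153/2.
[GEF] = ½·((7/2)·(-11−0) + 8·(0−(1/4)) + 7·(1/4−(-11))) = ½·(-77/2 − 2 + 315/4) = 153/8, so the D-coordinate is (153/8)/(153/2) = 1/4.
[DGF] = ½·((-8)·(1/4−0) + (7/2)·(0−12) + 7·(12−(1/4))) = ½·(-2 − 42 + 329/4) = 153/8, so the E-coordinate is 1/4.
[DEG] = ½·((-8)·(-11−(1/4)) + 8·(1/4−12) + (7/2)·(12−(-11))) = ½·(90 − 94 + 161/2) = 153/4, so the F-coordinate is 1/2.
Check: 1/4 + 1/4 + 1/2 = 1.

(1/4, 1/4, 1/2)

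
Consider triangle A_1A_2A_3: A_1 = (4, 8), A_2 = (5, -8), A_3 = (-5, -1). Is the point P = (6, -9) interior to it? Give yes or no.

no

Barycentric coordinates of P: (-1/51, 19/17, -5/51).
The three coordinates are negative, positive, negative; a point is interior exactly when all three are positive.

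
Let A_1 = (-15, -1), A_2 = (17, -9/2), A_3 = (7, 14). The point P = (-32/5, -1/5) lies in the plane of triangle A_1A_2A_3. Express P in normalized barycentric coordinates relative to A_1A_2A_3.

(7/10, 1/5, 1/10)

Signed area of the reference triangle: [A_1A_2A_3] = ½·((-15)·(-9/2−14) + 17·(14−(-1)) + 7·(-1−(-9/2))) = ½·(555/2 + 255 + 49/2) = 557/2.
[PA_2A_3] = ½·((-32/5)·(-9/2−14) + 17·(14−(-1/5)) + 7·(-1/5−(-9/2))) = ½·(592/5 + 1207/5 + 301/10) = 3899/20, so the A_1-coordinate is (3899/20)/(557/2) = 7/10.
[A_1PA_3] = ½·((-15)·(-1/5−14) + (-32/5)·(14−(-1)) + 7·(-1−(-1/5))) = ½·(213 − 96 − 28/5) = 557/10, so the A_2-coordinate is 1/5.
[A_1A_2P] = ½·((-15)·(-9/2−(-1/5)) + 17·(-1/5−(-1)) + (-32/5)·(-1−(-9/2))) = ½·(129/2 + 68/5 − 112/5) = 557/20, so the A_3-coordinate is 1/10.
Check: 7/10 + 1/5 + 1/10 = 1.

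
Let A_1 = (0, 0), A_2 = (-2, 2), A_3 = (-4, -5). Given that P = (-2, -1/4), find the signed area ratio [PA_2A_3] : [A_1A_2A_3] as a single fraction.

[A_1A_2A_3] = ½·(0·(2−(-5)) + (-2)·(-5−0) + (-4)·(0−2)) = ½·(0 + 10 + 8) = 9.
[PA_2A_3] = ½·((-2)·(2−(-5)) + (-2)·(-5−(-1/4)) + (-4)·(-1/4−2)) = ½·(-14 + 19/2 + 9) = 9/4, so the ratio is (9/4)/9 = 1/4.

1/4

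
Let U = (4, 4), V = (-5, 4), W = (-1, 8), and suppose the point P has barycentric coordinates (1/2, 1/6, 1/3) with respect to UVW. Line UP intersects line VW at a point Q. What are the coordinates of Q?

(-7/3, 20/3)

Line UP meets VW where the U-coordinate vanishes; zeroing P's U-weight and renormalizing leaves V, W-weights 1/6 : 1/3 → (1/3, 2/3).
So Q = (1/3)·V + (2/3)·W = (-7/3, 20/3).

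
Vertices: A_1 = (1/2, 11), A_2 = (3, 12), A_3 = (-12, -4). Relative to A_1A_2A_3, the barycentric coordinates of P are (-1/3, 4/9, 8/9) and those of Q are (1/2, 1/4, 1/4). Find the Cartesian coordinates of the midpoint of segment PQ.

Barycentric coordinates of the midpoint are the average: (1/12, 25/72, 41/72).
Converting: (1/12)·A_1 + (25/72)·A_2 + (41/72)·A_3 = (-23/4, 101/36).

(-23/4, 101/36)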